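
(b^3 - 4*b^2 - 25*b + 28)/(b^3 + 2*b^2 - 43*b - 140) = (b - 1)/(b + 5)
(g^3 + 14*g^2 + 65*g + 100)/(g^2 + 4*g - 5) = (g^2 + 9*g + 20)/(g - 1)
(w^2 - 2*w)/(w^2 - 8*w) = (w - 2)/(w - 8)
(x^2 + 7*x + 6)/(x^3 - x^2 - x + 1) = (x + 6)/(x^2 - 2*x + 1)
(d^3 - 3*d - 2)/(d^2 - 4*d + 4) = (d^2 + 2*d + 1)/(d - 2)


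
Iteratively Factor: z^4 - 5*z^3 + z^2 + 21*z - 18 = (z - 3)*(z^3 - 2*z^2 - 5*z + 6) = (z - 3)*(z - 1)*(z^2 - z - 6) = (z - 3)*(z - 1)*(z + 2)*(z - 3)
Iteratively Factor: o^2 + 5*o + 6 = (o + 2)*(o + 3)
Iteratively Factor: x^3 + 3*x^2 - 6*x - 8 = (x + 1)*(x^2 + 2*x - 8) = (x - 2)*(x + 1)*(x + 4)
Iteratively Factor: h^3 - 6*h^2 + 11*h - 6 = (h - 2)*(h^2 - 4*h + 3) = (h - 3)*(h - 2)*(h - 1)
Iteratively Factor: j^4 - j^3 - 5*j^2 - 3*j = (j + 1)*(j^3 - 2*j^2 - 3*j) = (j - 3)*(j + 1)*(j^2 + j) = (j - 3)*(j + 1)^2*(j)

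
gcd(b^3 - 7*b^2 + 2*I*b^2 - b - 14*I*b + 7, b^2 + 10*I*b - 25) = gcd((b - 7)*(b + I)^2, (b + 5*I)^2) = 1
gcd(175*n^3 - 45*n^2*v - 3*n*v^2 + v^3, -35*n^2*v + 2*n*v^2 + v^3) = -35*n^2 + 2*n*v + v^2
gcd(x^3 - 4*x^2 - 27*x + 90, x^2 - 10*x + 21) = x - 3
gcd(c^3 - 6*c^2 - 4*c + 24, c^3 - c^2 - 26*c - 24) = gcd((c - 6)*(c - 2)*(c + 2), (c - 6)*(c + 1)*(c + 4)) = c - 6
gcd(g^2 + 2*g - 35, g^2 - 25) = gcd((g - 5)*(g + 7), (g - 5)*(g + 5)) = g - 5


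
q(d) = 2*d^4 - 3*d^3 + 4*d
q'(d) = 8*d^3 - 9*d^2 + 4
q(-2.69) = 152.36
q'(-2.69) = -216.85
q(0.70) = 2.25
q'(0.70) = 2.33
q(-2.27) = 79.12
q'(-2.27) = -135.95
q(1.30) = 4.32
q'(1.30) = 6.37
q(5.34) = 1190.82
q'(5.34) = 965.55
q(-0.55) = -1.52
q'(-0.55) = -0.05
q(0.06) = 0.24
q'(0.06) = 3.97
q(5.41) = 1259.86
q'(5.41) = 1007.31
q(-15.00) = 111315.00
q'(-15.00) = -29021.00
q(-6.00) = 3216.00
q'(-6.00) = -2048.00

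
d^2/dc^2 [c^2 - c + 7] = 2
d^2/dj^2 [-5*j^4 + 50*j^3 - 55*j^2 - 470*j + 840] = -60*j^2 + 300*j - 110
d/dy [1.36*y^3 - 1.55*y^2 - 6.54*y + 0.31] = 4.08*y^2 - 3.1*y - 6.54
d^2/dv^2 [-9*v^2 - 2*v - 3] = -18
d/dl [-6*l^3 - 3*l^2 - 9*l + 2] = -18*l^2 - 6*l - 9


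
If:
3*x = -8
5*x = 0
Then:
No Solution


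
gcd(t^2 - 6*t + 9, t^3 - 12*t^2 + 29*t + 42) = 1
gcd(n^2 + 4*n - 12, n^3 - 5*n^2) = 1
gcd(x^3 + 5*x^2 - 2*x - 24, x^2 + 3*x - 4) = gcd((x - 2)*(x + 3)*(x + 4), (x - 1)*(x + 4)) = x + 4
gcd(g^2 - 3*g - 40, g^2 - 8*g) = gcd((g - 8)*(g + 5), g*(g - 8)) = g - 8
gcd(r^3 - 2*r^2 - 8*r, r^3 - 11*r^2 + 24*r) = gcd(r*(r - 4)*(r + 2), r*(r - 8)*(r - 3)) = r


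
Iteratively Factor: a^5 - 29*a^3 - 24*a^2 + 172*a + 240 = (a + 4)*(a^4 - 4*a^3 - 13*a^2 + 28*a + 60) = (a + 2)*(a + 4)*(a^3 - 6*a^2 - a + 30) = (a + 2)^2*(a + 4)*(a^2 - 8*a + 15) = (a - 3)*(a + 2)^2*(a + 4)*(a - 5)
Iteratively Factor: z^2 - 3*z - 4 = (z - 4)*(z + 1)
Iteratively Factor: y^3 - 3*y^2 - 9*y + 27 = (y + 3)*(y^2 - 6*y + 9) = (y - 3)*(y + 3)*(y - 3)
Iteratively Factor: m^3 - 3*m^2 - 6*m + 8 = (m - 1)*(m^2 - 2*m - 8) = (m - 1)*(m + 2)*(m - 4)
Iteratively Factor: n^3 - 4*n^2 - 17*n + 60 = (n - 3)*(n^2 - n - 20) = (n - 3)*(n + 4)*(n - 5)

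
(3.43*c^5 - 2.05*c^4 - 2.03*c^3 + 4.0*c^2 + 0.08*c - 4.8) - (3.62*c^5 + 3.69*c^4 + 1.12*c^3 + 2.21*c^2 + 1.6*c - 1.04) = -0.19*c^5 - 5.74*c^4 - 3.15*c^3 + 1.79*c^2 - 1.52*c - 3.76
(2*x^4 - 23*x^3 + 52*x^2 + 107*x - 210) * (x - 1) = 2*x^5 - 25*x^4 + 75*x^3 + 55*x^2 - 317*x + 210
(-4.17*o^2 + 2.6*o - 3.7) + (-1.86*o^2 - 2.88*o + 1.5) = -6.03*o^2 - 0.28*o - 2.2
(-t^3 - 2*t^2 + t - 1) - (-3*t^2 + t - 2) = -t^3 + t^2 + 1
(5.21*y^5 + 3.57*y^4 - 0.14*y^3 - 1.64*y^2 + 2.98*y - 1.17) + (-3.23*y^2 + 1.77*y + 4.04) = 5.21*y^5 + 3.57*y^4 - 0.14*y^3 - 4.87*y^2 + 4.75*y + 2.87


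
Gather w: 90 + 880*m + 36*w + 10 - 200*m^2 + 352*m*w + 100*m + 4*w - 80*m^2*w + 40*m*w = -200*m^2 + 980*m + w*(-80*m^2 + 392*m + 40) + 100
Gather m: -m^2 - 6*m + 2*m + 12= -m^2 - 4*m + 12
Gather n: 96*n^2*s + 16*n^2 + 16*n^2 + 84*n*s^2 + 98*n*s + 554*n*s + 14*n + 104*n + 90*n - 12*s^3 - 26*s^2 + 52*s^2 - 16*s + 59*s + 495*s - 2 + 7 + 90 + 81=n^2*(96*s + 32) + n*(84*s^2 + 652*s + 208) - 12*s^3 + 26*s^2 + 538*s + 176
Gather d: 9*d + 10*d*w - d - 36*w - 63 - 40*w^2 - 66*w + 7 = d*(10*w + 8) - 40*w^2 - 102*w - 56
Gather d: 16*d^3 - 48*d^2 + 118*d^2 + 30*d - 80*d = 16*d^3 + 70*d^2 - 50*d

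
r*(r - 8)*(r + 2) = r^3 - 6*r^2 - 16*r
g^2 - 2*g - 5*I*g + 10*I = (g - 2)*(g - 5*I)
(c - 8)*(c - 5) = c^2 - 13*c + 40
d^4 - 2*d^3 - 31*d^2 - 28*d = d*(d - 7)*(d + 1)*(d + 4)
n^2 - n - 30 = (n - 6)*(n + 5)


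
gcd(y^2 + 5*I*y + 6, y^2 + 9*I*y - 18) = y + 6*I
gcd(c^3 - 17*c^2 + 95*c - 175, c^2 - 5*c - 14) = c - 7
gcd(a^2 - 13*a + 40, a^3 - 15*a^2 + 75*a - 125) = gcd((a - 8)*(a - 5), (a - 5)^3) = a - 5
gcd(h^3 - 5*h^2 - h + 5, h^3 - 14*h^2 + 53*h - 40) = h^2 - 6*h + 5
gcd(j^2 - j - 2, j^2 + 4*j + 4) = 1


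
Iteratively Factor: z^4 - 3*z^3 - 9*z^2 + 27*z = (z - 3)*(z^3 - 9*z) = z*(z - 3)*(z^2 - 9) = z*(z - 3)*(z + 3)*(z - 3)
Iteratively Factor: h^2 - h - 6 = (h + 2)*(h - 3)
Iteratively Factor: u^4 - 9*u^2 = (u)*(u^3 - 9*u) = u^2*(u^2 - 9) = u^2*(u + 3)*(u - 3)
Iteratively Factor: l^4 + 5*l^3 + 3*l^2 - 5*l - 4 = (l + 4)*(l^3 + l^2 - l - 1) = (l + 1)*(l + 4)*(l^2 - 1) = (l - 1)*(l + 1)*(l + 4)*(l + 1)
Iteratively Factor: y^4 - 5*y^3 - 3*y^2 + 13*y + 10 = (y - 2)*(y^3 - 3*y^2 - 9*y - 5) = (y - 2)*(y + 1)*(y^2 - 4*y - 5) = (y - 5)*(y - 2)*(y + 1)*(y + 1)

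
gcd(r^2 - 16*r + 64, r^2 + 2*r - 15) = 1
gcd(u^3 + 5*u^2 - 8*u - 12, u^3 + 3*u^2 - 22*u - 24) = u^2 + 7*u + 6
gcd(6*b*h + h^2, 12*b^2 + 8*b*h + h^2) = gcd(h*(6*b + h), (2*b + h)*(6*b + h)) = 6*b + h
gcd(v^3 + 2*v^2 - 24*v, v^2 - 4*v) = v^2 - 4*v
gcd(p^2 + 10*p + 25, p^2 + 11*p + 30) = p + 5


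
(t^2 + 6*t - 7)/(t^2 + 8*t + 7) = (t - 1)/(t + 1)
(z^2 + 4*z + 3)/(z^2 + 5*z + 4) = (z + 3)/(z + 4)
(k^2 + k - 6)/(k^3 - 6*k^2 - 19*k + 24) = (k - 2)/(k^2 - 9*k + 8)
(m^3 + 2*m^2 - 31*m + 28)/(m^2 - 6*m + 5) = (m^2 + 3*m - 28)/(m - 5)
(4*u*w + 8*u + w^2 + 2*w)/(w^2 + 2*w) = (4*u + w)/w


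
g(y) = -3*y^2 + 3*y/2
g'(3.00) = -16.50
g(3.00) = -22.50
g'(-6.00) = 37.50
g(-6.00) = -117.00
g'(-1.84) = 12.54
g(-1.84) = -12.92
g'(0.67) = -2.52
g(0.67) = -0.34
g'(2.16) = -11.46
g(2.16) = -10.76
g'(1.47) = -7.32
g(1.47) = -4.28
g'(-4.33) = 27.48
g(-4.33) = -62.74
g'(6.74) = -38.94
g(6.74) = -126.17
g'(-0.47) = 4.32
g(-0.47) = -1.37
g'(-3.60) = 23.10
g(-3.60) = -44.28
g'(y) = 3/2 - 6*y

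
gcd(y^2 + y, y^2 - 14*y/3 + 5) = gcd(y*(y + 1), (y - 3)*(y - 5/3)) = 1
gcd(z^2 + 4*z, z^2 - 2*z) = z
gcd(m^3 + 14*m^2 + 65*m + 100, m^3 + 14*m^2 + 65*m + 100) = m^3 + 14*m^2 + 65*m + 100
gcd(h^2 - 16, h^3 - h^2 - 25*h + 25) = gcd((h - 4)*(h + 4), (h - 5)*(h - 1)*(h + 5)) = 1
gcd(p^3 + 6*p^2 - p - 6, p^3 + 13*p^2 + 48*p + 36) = p^2 + 7*p + 6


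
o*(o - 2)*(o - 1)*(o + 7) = o^4 + 4*o^3 - 19*o^2 + 14*o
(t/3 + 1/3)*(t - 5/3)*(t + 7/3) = t^3/3 + 5*t^2/9 - 29*t/27 - 35/27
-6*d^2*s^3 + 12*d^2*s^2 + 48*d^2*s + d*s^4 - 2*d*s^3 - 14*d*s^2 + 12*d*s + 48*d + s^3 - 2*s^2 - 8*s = (-6*d + s)*(s - 4)*(s + 2)*(d*s + 1)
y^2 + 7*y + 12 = (y + 3)*(y + 4)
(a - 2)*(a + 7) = a^2 + 5*a - 14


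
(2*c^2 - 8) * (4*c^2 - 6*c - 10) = 8*c^4 - 12*c^3 - 52*c^2 + 48*c + 80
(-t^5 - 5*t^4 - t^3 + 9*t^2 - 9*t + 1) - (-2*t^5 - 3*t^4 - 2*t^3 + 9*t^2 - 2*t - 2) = t^5 - 2*t^4 + t^3 - 7*t + 3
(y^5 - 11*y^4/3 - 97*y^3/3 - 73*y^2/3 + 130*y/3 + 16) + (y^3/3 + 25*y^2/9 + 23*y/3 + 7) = y^5 - 11*y^4/3 - 32*y^3 - 194*y^2/9 + 51*y + 23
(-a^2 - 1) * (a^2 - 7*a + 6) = -a^4 + 7*a^3 - 7*a^2 + 7*a - 6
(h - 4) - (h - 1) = -3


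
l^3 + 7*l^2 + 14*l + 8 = (l + 1)*(l + 2)*(l + 4)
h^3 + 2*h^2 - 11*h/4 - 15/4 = (h - 3/2)*(h + 1)*(h + 5/2)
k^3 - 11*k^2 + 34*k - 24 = (k - 6)*(k - 4)*(k - 1)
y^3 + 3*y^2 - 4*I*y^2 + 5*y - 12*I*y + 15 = (y + 3)*(y - 5*I)*(y + I)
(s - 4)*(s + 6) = s^2 + 2*s - 24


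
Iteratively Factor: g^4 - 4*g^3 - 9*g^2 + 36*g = (g - 4)*(g^3 - 9*g) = g*(g - 4)*(g^2 - 9) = g*(g - 4)*(g + 3)*(g - 3)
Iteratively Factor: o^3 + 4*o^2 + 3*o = (o + 1)*(o^2 + 3*o) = o*(o + 1)*(o + 3)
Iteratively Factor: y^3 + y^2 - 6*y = (y - 2)*(y^2 + 3*y) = (y - 2)*(y + 3)*(y)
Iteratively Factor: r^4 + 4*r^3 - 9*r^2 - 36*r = (r - 3)*(r^3 + 7*r^2 + 12*r) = (r - 3)*(r + 3)*(r^2 + 4*r) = r*(r - 3)*(r + 3)*(r + 4)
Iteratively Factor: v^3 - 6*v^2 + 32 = (v - 4)*(v^2 - 2*v - 8) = (v - 4)^2*(v + 2)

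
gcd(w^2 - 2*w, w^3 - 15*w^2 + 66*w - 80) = w - 2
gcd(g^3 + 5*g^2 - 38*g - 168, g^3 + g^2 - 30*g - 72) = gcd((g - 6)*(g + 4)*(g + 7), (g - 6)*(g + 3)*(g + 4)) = g^2 - 2*g - 24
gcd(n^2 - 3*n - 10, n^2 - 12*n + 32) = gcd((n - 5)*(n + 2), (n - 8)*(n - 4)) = 1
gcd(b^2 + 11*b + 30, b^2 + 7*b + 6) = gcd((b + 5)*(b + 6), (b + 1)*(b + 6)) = b + 6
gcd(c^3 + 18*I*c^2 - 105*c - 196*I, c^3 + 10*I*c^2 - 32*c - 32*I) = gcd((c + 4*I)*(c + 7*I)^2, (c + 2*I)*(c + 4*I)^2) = c + 4*I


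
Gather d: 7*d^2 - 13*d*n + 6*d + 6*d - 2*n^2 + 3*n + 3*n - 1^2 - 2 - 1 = 7*d^2 + d*(12 - 13*n) - 2*n^2 + 6*n - 4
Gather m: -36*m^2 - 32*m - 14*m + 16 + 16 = -36*m^2 - 46*m + 32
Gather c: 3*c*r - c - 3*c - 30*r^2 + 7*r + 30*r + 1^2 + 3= c*(3*r - 4) - 30*r^2 + 37*r + 4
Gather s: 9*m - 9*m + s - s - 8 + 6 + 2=0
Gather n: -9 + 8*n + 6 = 8*n - 3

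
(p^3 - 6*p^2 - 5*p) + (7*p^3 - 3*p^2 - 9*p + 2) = 8*p^3 - 9*p^2 - 14*p + 2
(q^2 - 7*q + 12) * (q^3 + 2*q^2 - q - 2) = q^5 - 5*q^4 - 3*q^3 + 29*q^2 + 2*q - 24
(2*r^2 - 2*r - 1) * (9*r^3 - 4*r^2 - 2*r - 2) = 18*r^5 - 26*r^4 - 5*r^3 + 4*r^2 + 6*r + 2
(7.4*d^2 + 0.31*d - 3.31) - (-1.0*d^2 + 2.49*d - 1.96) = 8.4*d^2 - 2.18*d - 1.35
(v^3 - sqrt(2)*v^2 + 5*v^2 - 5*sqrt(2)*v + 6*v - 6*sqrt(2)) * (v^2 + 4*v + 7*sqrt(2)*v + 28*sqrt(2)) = v^5 + 6*sqrt(2)*v^4 + 9*v^4 + 12*v^3 + 54*sqrt(2)*v^3 - 102*v^2 + 156*sqrt(2)*v^2 - 364*v + 144*sqrt(2)*v - 336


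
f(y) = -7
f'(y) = 0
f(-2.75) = -7.00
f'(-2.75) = 0.00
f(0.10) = -7.00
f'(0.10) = 0.00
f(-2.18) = -7.00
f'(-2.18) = 0.00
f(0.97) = -7.00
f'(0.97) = 0.00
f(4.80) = -7.00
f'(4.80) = 0.00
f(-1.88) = -7.00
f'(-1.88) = 0.00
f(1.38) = -7.00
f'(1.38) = 0.00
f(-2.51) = -7.00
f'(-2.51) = 0.00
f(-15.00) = -7.00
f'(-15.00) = 0.00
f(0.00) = -7.00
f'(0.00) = 0.00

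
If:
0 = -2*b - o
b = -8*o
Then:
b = 0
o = 0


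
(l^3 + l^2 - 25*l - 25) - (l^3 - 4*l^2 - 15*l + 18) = 5*l^2 - 10*l - 43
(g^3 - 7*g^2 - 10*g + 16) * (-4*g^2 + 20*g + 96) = -4*g^5 + 48*g^4 - 4*g^3 - 936*g^2 - 640*g + 1536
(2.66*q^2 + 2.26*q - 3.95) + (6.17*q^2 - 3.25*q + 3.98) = 8.83*q^2 - 0.99*q + 0.0299999999999998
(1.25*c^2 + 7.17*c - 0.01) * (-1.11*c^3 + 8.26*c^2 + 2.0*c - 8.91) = -1.3875*c^5 + 2.3663*c^4 + 61.7353*c^3 + 3.1199*c^2 - 63.9047*c + 0.0891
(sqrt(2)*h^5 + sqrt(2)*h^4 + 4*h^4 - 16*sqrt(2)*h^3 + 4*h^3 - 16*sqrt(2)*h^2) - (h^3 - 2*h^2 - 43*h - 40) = sqrt(2)*h^5 + sqrt(2)*h^4 + 4*h^4 - 16*sqrt(2)*h^3 + 3*h^3 - 16*sqrt(2)*h^2 + 2*h^2 + 43*h + 40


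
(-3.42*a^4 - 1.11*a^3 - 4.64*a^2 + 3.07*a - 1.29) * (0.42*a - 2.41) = -1.4364*a^5 + 7.776*a^4 + 0.726300000000001*a^3 + 12.4718*a^2 - 7.9405*a + 3.1089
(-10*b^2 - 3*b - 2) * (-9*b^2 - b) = 90*b^4 + 37*b^3 + 21*b^2 + 2*b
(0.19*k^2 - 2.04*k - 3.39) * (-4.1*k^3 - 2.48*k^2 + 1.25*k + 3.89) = -0.779*k^5 + 7.8928*k^4 + 19.1957*k^3 + 6.5963*k^2 - 12.1731*k - 13.1871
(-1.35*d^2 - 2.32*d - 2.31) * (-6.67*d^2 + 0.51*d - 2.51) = 9.0045*d^4 + 14.7859*d^3 + 17.613*d^2 + 4.6451*d + 5.7981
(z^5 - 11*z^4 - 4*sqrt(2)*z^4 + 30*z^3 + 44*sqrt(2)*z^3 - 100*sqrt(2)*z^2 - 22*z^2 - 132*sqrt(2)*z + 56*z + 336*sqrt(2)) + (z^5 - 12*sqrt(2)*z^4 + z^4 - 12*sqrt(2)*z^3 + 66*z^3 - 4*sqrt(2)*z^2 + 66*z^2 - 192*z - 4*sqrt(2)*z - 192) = 2*z^5 - 16*sqrt(2)*z^4 - 10*z^4 + 32*sqrt(2)*z^3 + 96*z^3 - 104*sqrt(2)*z^2 + 44*z^2 - 136*sqrt(2)*z - 136*z - 192 + 336*sqrt(2)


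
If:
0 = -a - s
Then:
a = -s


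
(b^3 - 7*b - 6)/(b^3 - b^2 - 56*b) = (-b^3 + 7*b + 6)/(b*(-b^2 + b + 56))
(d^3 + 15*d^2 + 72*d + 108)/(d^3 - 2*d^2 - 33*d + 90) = (d^2 + 9*d + 18)/(d^2 - 8*d + 15)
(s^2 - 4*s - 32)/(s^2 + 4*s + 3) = (s^2 - 4*s - 32)/(s^2 + 4*s + 3)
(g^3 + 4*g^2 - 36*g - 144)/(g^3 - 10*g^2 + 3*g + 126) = (g^2 + 10*g + 24)/(g^2 - 4*g - 21)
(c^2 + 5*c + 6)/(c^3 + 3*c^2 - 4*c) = (c^2 + 5*c + 6)/(c*(c^2 + 3*c - 4))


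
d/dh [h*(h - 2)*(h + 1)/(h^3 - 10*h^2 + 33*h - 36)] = (-9*h^3 + 43*h^2 - 32*h - 24)/(h^5 - 17*h^4 + 115*h^3 - 387*h^2 + 648*h - 432)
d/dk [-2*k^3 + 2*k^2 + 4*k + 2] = -6*k^2 + 4*k + 4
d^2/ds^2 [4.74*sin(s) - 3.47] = -4.74*sin(s)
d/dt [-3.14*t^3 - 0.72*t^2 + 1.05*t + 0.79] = -9.42*t^2 - 1.44*t + 1.05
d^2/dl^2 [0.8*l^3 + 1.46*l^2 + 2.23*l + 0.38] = 4.8*l + 2.92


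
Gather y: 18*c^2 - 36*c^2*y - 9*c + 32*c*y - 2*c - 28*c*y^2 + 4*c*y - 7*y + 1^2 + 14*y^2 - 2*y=18*c^2 - 11*c + y^2*(14 - 28*c) + y*(-36*c^2 + 36*c - 9) + 1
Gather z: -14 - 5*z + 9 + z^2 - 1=z^2 - 5*z - 6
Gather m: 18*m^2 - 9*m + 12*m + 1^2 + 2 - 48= 18*m^2 + 3*m - 45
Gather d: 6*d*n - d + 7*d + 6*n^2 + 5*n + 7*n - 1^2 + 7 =d*(6*n + 6) + 6*n^2 + 12*n + 6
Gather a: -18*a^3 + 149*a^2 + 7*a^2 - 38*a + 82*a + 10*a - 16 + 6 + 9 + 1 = -18*a^3 + 156*a^2 + 54*a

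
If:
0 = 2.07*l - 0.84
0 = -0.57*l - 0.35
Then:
No Solution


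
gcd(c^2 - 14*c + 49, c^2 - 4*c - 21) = c - 7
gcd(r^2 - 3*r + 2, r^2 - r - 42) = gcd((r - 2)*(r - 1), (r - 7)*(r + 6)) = 1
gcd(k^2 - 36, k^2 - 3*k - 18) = k - 6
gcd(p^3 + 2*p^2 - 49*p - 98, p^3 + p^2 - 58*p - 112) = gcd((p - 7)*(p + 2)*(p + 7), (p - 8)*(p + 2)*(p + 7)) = p^2 + 9*p + 14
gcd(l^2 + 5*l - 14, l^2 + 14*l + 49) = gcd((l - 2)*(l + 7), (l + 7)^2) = l + 7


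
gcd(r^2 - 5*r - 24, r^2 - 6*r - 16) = r - 8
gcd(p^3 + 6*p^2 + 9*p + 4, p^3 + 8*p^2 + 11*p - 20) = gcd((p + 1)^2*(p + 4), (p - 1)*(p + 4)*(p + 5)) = p + 4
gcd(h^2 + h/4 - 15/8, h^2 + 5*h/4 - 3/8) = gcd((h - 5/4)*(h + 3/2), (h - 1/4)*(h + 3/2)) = h + 3/2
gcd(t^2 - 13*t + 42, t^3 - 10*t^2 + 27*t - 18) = t - 6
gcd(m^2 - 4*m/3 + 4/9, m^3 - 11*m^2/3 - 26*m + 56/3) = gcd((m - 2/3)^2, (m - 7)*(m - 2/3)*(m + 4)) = m - 2/3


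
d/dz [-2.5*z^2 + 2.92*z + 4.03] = 2.92 - 5.0*z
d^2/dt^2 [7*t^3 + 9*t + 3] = 42*t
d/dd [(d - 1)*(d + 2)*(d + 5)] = 3*d^2 + 12*d + 3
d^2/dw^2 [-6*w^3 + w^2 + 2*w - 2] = 2 - 36*w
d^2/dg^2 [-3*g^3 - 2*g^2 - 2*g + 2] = -18*g - 4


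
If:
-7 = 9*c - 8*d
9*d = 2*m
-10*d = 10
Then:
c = -5/3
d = -1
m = -9/2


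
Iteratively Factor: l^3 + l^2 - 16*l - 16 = (l - 4)*(l^2 + 5*l + 4) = (l - 4)*(l + 4)*(l + 1)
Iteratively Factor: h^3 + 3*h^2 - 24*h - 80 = (h + 4)*(h^2 - h - 20) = (h + 4)^2*(h - 5)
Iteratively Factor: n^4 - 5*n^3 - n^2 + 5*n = (n)*(n^3 - 5*n^2 - n + 5) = n*(n - 1)*(n^2 - 4*n - 5) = n*(n - 1)*(n + 1)*(n - 5)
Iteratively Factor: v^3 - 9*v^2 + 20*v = (v - 5)*(v^2 - 4*v) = v*(v - 5)*(v - 4)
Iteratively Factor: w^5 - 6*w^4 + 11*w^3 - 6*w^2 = (w - 1)*(w^4 - 5*w^3 + 6*w^2) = (w - 2)*(w - 1)*(w^3 - 3*w^2) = w*(w - 2)*(w - 1)*(w^2 - 3*w) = w*(w - 3)*(w - 2)*(w - 1)*(w)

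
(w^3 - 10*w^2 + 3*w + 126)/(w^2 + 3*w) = w - 13 + 42/w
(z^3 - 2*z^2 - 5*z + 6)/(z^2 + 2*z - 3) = (z^2 - z - 6)/(z + 3)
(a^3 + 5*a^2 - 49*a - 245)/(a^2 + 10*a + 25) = (a^2 - 49)/(a + 5)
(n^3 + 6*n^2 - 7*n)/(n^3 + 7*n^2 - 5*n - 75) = n*(n^2 + 6*n - 7)/(n^3 + 7*n^2 - 5*n - 75)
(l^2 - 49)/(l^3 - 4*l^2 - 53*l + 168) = (l - 7)/(l^2 - 11*l + 24)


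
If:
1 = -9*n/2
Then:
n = -2/9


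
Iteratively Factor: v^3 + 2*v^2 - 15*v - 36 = (v - 4)*(v^2 + 6*v + 9) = (v - 4)*(v + 3)*(v + 3)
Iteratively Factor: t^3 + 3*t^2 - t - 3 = (t + 3)*(t^2 - 1) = (t - 1)*(t + 3)*(t + 1)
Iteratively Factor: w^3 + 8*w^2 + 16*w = (w)*(w^2 + 8*w + 16) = w*(w + 4)*(w + 4)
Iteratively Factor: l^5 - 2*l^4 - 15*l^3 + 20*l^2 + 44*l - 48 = (l + 2)*(l^4 - 4*l^3 - 7*l^2 + 34*l - 24) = (l + 2)*(l + 3)*(l^3 - 7*l^2 + 14*l - 8) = (l - 2)*(l + 2)*(l + 3)*(l^2 - 5*l + 4) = (l - 4)*(l - 2)*(l + 2)*(l + 3)*(l - 1)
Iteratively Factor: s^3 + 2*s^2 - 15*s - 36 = (s + 3)*(s^2 - s - 12) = (s - 4)*(s + 3)*(s + 3)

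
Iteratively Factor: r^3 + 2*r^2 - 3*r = (r)*(r^2 + 2*r - 3) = r*(r - 1)*(r + 3)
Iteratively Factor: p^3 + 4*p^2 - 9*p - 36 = (p + 4)*(p^2 - 9) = (p - 3)*(p + 4)*(p + 3)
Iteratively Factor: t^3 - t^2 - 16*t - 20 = (t + 2)*(t^2 - 3*t - 10) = (t - 5)*(t + 2)*(t + 2)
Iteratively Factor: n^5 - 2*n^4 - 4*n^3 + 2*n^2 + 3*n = (n + 1)*(n^4 - 3*n^3 - n^2 + 3*n) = n*(n + 1)*(n^3 - 3*n^2 - n + 3) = n*(n + 1)^2*(n^2 - 4*n + 3) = n*(n - 1)*(n + 1)^2*(n - 3)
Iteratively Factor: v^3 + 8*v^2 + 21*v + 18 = (v + 2)*(v^2 + 6*v + 9) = (v + 2)*(v + 3)*(v + 3)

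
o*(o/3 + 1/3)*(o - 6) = o^3/3 - 5*o^2/3 - 2*o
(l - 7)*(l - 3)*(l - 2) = l^3 - 12*l^2 + 41*l - 42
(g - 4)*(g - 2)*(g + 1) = g^3 - 5*g^2 + 2*g + 8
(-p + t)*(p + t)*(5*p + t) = -5*p^3 - p^2*t + 5*p*t^2 + t^3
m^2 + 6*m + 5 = (m + 1)*(m + 5)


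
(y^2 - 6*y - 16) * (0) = 0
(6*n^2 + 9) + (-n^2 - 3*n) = 5*n^2 - 3*n + 9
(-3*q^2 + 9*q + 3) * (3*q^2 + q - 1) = -9*q^4 + 24*q^3 + 21*q^2 - 6*q - 3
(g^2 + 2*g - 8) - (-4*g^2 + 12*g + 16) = 5*g^2 - 10*g - 24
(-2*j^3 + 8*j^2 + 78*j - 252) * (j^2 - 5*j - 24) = -2*j^5 + 18*j^4 + 86*j^3 - 834*j^2 - 612*j + 6048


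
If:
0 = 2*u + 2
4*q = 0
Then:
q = 0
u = -1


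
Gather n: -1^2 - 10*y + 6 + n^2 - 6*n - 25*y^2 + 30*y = n^2 - 6*n - 25*y^2 + 20*y + 5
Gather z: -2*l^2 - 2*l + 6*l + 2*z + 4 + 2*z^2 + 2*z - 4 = -2*l^2 + 4*l + 2*z^2 + 4*z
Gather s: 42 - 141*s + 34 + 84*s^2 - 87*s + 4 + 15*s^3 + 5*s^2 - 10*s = 15*s^3 + 89*s^2 - 238*s + 80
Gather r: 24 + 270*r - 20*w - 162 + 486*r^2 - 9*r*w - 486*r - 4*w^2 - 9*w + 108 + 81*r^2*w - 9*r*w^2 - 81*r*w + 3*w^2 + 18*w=r^2*(81*w + 486) + r*(-9*w^2 - 90*w - 216) - w^2 - 11*w - 30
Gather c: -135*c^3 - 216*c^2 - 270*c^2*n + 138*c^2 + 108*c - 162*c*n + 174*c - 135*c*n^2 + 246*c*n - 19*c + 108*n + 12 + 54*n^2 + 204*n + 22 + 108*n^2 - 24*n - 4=-135*c^3 + c^2*(-270*n - 78) + c*(-135*n^2 + 84*n + 263) + 162*n^2 + 288*n + 30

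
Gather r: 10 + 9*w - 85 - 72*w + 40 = -63*w - 35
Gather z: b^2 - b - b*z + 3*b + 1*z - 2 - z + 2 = b^2 - b*z + 2*b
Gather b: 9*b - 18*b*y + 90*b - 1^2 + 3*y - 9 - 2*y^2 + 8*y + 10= b*(99 - 18*y) - 2*y^2 + 11*y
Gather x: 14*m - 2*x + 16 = 14*m - 2*x + 16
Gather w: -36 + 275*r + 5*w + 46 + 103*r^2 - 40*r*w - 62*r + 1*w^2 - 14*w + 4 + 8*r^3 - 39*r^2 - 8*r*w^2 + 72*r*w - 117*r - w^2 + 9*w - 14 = 8*r^3 + 64*r^2 - 8*r*w^2 + 32*r*w + 96*r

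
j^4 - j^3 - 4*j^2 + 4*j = j*(j - 2)*(j - 1)*(j + 2)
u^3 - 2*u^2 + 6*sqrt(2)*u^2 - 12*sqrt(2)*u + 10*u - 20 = (u - 2)*(u + sqrt(2))*(u + 5*sqrt(2))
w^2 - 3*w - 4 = (w - 4)*(w + 1)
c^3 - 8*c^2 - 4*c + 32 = (c - 8)*(c - 2)*(c + 2)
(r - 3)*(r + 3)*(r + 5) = r^3 + 5*r^2 - 9*r - 45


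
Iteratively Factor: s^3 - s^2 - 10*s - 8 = (s + 1)*(s^2 - 2*s - 8) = (s - 4)*(s + 1)*(s + 2)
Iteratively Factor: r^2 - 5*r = (r)*(r - 5)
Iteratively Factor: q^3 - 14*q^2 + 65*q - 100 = (q - 5)*(q^2 - 9*q + 20) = (q - 5)*(q - 4)*(q - 5)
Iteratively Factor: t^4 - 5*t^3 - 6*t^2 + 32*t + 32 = (t + 1)*(t^3 - 6*t^2 + 32) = (t + 1)*(t + 2)*(t^2 - 8*t + 16) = (t - 4)*(t + 1)*(t + 2)*(t - 4)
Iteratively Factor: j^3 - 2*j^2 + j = (j)*(j^2 - 2*j + 1) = j*(j - 1)*(j - 1)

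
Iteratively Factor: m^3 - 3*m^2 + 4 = (m + 1)*(m^2 - 4*m + 4) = (m - 2)*(m + 1)*(m - 2)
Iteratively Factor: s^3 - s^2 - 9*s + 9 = (s - 3)*(s^2 + 2*s - 3) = (s - 3)*(s - 1)*(s + 3)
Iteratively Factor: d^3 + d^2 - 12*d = (d + 4)*(d^2 - 3*d) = d*(d + 4)*(d - 3)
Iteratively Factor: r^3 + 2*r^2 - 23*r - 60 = (r - 5)*(r^2 + 7*r + 12) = (r - 5)*(r + 3)*(r + 4)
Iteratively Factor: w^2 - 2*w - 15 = (w + 3)*(w - 5)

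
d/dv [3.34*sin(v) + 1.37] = 3.34*cos(v)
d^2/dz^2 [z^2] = 2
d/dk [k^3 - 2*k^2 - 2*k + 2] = 3*k^2 - 4*k - 2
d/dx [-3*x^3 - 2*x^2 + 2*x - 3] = -9*x^2 - 4*x + 2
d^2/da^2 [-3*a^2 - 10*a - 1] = -6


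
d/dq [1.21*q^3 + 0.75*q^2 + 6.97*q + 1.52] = 3.63*q^2 + 1.5*q + 6.97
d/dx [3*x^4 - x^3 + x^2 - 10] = x*(12*x^2 - 3*x + 2)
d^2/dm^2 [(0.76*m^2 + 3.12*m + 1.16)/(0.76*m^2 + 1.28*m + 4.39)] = (4.44089209850063e-16*m^4 + 2.12556799999999*m^3 - 11.193888*m^2 - 55.68672*m - 9.70957600000001)/(0.438976*m^6 + 2.217984*m^5 + 11.342544*m^4 + 27.720704*m^3 + 65.518116*m^2 + 74.004864*m + 84.604519)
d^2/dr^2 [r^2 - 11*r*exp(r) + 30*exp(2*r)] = -11*r*exp(r) + 120*exp(2*r) - 22*exp(r) + 2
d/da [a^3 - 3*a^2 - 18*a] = 3*a^2 - 6*a - 18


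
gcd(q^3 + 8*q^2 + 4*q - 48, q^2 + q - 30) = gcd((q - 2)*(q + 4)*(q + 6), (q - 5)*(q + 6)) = q + 6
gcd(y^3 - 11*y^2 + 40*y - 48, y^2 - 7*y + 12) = y^2 - 7*y + 12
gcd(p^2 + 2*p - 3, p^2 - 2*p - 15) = p + 3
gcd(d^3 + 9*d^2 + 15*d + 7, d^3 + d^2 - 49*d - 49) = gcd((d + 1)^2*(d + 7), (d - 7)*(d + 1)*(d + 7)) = d^2 + 8*d + 7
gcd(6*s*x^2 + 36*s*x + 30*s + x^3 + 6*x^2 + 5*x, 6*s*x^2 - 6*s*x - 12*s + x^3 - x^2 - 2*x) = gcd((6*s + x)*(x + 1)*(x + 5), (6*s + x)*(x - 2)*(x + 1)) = 6*s*x + 6*s + x^2 + x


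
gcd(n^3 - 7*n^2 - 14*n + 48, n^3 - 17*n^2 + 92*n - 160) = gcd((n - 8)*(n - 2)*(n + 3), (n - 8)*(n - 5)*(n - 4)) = n - 8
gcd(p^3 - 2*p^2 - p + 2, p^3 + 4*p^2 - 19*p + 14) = p^2 - 3*p + 2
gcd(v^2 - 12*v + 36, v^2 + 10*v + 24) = 1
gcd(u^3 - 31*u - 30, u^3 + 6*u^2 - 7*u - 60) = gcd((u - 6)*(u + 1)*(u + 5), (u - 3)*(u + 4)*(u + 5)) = u + 5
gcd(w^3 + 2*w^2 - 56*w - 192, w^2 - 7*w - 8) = w - 8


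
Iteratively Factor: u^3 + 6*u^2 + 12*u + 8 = (u + 2)*(u^2 + 4*u + 4) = (u + 2)^2*(u + 2)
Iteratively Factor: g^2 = (g)*(g)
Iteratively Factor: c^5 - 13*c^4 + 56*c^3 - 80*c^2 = (c - 4)*(c^4 - 9*c^3 + 20*c^2) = (c - 4)^2*(c^3 - 5*c^2) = c*(c - 4)^2*(c^2 - 5*c) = c*(c - 5)*(c - 4)^2*(c)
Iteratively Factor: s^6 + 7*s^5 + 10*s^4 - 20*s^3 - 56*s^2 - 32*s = (s + 2)*(s^5 + 5*s^4 - 20*s^2 - 16*s) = (s - 2)*(s + 2)*(s^4 + 7*s^3 + 14*s^2 + 8*s) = (s - 2)*(s + 2)^2*(s^3 + 5*s^2 + 4*s) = (s - 2)*(s + 1)*(s + 2)^2*(s^2 + 4*s) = (s - 2)*(s + 1)*(s + 2)^2*(s + 4)*(s)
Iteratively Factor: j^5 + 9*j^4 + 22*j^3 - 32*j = (j - 1)*(j^4 + 10*j^3 + 32*j^2 + 32*j) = j*(j - 1)*(j^3 + 10*j^2 + 32*j + 32) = j*(j - 1)*(j + 2)*(j^2 + 8*j + 16) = j*(j - 1)*(j + 2)*(j + 4)*(j + 4)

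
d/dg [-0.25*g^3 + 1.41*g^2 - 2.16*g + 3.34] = -0.75*g^2 + 2.82*g - 2.16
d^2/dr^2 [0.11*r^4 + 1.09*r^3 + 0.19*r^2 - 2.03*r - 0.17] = 1.32*r^2 + 6.54*r + 0.38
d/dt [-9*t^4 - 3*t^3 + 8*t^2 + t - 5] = -36*t^3 - 9*t^2 + 16*t + 1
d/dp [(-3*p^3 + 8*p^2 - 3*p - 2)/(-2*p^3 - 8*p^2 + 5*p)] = 2*(20*p^4 - 21*p^3 + 2*p^2 - 16*p + 5)/(p^2*(4*p^4 + 32*p^3 + 44*p^2 - 80*p + 25))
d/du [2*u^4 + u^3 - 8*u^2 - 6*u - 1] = 8*u^3 + 3*u^2 - 16*u - 6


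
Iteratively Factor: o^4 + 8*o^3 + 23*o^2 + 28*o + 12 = (o + 2)*(o^3 + 6*o^2 + 11*o + 6) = (o + 1)*(o + 2)*(o^2 + 5*o + 6) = (o + 1)*(o + 2)^2*(o + 3)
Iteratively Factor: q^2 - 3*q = (q)*(q - 3)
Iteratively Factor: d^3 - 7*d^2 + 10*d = (d)*(d^2 - 7*d + 10) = d*(d - 2)*(d - 5)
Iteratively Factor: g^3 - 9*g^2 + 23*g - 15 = (g - 1)*(g^2 - 8*g + 15) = (g - 5)*(g - 1)*(g - 3)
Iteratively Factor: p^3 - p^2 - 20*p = (p - 5)*(p^2 + 4*p) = p*(p - 5)*(p + 4)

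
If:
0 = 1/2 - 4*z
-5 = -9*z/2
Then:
No Solution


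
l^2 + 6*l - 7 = (l - 1)*(l + 7)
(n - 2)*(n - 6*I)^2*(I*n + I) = I*n^4 + 12*n^3 - I*n^3 - 12*n^2 - 38*I*n^2 - 24*n + 36*I*n + 72*I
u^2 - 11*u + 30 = (u - 6)*(u - 5)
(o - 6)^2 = o^2 - 12*o + 36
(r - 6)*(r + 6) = r^2 - 36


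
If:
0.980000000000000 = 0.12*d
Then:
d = 8.17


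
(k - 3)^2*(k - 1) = k^3 - 7*k^2 + 15*k - 9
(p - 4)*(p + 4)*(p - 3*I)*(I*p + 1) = I*p^4 + 4*p^3 - 19*I*p^2 - 64*p + 48*I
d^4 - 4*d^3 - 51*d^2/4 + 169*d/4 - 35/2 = (d - 5)*(d - 2)*(d - 1/2)*(d + 7/2)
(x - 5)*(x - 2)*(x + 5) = x^3 - 2*x^2 - 25*x + 50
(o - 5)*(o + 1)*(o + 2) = o^3 - 2*o^2 - 13*o - 10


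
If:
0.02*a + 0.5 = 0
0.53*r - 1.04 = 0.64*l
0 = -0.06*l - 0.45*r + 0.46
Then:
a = -25.00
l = -0.70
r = 1.12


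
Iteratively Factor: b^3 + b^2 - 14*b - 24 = (b - 4)*(b^2 + 5*b + 6) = (b - 4)*(b + 3)*(b + 2)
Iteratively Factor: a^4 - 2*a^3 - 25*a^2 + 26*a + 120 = (a - 5)*(a^3 + 3*a^2 - 10*a - 24) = (a - 5)*(a - 3)*(a^2 + 6*a + 8) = (a - 5)*(a - 3)*(a + 2)*(a + 4)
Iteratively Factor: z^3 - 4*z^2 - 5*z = (z - 5)*(z^2 + z) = (z - 5)*(z + 1)*(z)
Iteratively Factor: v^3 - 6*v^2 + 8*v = (v - 2)*(v^2 - 4*v) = (v - 4)*(v - 2)*(v)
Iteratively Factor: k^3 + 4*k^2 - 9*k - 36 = (k - 3)*(k^2 + 7*k + 12) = (k - 3)*(k + 4)*(k + 3)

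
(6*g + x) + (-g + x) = 5*g + 2*x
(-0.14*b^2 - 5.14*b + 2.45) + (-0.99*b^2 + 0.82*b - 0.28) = -1.13*b^2 - 4.32*b + 2.17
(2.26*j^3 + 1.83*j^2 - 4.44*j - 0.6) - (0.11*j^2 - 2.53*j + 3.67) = 2.26*j^3 + 1.72*j^2 - 1.91*j - 4.27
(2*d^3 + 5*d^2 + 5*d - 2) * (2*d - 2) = 4*d^4 + 6*d^3 - 14*d + 4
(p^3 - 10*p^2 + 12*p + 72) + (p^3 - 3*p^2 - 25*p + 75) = 2*p^3 - 13*p^2 - 13*p + 147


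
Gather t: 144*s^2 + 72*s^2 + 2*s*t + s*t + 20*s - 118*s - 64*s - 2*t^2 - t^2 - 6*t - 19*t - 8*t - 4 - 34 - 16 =216*s^2 - 162*s - 3*t^2 + t*(3*s - 33) - 54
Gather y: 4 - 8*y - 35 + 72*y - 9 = 64*y - 40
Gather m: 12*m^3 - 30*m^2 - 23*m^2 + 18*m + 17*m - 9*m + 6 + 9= 12*m^3 - 53*m^2 + 26*m + 15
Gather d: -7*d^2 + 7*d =-7*d^2 + 7*d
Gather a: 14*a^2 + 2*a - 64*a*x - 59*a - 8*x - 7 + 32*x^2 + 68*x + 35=14*a^2 + a*(-64*x - 57) + 32*x^2 + 60*x + 28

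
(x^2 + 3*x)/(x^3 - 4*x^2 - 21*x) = 1/(x - 7)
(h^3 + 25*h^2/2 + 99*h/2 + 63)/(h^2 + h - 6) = (h^2 + 19*h/2 + 21)/(h - 2)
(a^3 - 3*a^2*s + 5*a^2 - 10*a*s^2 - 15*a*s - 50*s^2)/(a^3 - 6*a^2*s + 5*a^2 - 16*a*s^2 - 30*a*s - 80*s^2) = (-a + 5*s)/(-a + 8*s)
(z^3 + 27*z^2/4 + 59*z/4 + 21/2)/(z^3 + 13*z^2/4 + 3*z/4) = (4*z^2 + 15*z + 14)/(z*(4*z + 1))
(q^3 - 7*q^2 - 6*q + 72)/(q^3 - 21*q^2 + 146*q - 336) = (q^2 - q - 12)/(q^2 - 15*q + 56)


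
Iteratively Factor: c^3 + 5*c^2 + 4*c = (c + 4)*(c^2 + c) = c*(c + 4)*(c + 1)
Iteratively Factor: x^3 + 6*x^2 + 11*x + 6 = (x + 2)*(x^2 + 4*x + 3) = (x + 1)*(x + 2)*(x + 3)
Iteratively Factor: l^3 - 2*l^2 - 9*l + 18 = (l - 2)*(l^2 - 9) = (l - 3)*(l - 2)*(l + 3)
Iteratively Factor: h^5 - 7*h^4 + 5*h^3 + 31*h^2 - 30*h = (h)*(h^4 - 7*h^3 + 5*h^2 + 31*h - 30) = h*(h - 5)*(h^3 - 2*h^2 - 5*h + 6) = h*(h - 5)*(h + 2)*(h^2 - 4*h + 3) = h*(h - 5)*(h - 1)*(h + 2)*(h - 3)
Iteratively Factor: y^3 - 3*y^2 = (y)*(y^2 - 3*y) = y^2*(y - 3)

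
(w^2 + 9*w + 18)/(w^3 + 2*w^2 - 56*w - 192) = (w + 3)/(w^2 - 4*w - 32)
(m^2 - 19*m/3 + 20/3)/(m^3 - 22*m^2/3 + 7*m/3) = (3*m^2 - 19*m + 20)/(m*(3*m^2 - 22*m + 7))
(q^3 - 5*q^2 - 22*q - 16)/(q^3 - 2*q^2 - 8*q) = (q^2 - 7*q - 8)/(q*(q - 4))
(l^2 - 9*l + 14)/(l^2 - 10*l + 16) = (l - 7)/(l - 8)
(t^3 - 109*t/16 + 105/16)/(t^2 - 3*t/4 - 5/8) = (4*t^2 + 5*t - 21)/(2*(2*t + 1))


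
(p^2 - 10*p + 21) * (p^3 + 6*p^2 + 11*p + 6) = p^5 - 4*p^4 - 28*p^3 + 22*p^2 + 171*p + 126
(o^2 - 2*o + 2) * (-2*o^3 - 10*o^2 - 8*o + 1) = -2*o^5 - 6*o^4 + 8*o^3 - 3*o^2 - 18*o + 2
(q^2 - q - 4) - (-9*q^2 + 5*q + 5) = 10*q^2 - 6*q - 9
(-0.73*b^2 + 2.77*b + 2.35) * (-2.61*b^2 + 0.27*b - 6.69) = 1.9053*b^4 - 7.4268*b^3 - 0.5019*b^2 - 17.8968*b - 15.7215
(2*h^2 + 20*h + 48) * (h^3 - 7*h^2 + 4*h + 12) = 2*h^5 + 6*h^4 - 84*h^3 - 232*h^2 + 432*h + 576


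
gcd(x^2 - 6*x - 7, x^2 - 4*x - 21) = x - 7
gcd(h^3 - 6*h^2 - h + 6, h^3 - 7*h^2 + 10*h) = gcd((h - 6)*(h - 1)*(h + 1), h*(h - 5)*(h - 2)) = 1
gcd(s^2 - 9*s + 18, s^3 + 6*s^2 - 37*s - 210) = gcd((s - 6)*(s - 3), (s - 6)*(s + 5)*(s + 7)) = s - 6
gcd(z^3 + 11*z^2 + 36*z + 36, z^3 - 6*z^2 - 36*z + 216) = z + 6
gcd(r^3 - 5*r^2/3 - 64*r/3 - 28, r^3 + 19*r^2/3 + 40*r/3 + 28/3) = r^2 + 13*r/3 + 14/3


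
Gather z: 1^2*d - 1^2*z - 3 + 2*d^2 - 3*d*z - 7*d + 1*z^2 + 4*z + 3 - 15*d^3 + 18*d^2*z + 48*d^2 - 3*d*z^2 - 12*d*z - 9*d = -15*d^3 + 50*d^2 - 15*d + z^2*(1 - 3*d) + z*(18*d^2 - 15*d + 3)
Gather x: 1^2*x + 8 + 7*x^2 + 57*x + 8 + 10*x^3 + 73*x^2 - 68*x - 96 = 10*x^3 + 80*x^2 - 10*x - 80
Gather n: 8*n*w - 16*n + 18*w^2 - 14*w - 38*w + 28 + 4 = n*(8*w - 16) + 18*w^2 - 52*w + 32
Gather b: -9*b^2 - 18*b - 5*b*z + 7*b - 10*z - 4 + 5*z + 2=-9*b^2 + b*(-5*z - 11) - 5*z - 2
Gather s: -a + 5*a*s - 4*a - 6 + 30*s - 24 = -5*a + s*(5*a + 30) - 30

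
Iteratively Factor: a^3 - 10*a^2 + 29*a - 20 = (a - 1)*(a^2 - 9*a + 20) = (a - 4)*(a - 1)*(a - 5)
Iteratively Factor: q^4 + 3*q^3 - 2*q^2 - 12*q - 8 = (q + 2)*(q^3 + q^2 - 4*q - 4) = (q - 2)*(q + 2)*(q^2 + 3*q + 2) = (q - 2)*(q + 1)*(q + 2)*(q + 2)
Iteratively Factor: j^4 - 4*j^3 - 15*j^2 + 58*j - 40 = (j - 5)*(j^3 + j^2 - 10*j + 8) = (j - 5)*(j - 2)*(j^2 + 3*j - 4) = (j - 5)*(j - 2)*(j - 1)*(j + 4)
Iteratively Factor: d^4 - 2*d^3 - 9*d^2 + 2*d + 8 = (d + 1)*(d^3 - 3*d^2 - 6*d + 8) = (d - 1)*(d + 1)*(d^2 - 2*d - 8) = (d - 1)*(d + 1)*(d + 2)*(d - 4)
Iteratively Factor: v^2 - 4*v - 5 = (v - 5)*(v + 1)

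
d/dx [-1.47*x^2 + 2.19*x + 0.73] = 2.19 - 2.94*x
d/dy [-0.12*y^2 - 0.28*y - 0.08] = -0.24*y - 0.28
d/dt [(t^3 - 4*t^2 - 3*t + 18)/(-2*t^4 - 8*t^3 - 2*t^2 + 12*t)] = (t^4 - 12*t^3 + 18*t^2 + 36*t - 27)/(2*t^2*(t^4 + 4*t^3 - 2*t^2 - 12*t + 9))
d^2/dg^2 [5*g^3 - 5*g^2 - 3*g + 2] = 30*g - 10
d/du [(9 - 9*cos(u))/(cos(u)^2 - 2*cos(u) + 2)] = 9*(2 - cos(u))*sin(u)*cos(u)/(cos(u)^2 - 2*cos(u) + 2)^2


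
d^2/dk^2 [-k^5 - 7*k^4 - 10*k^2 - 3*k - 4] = -20*k^3 - 84*k^2 - 20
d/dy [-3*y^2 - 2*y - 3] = -6*y - 2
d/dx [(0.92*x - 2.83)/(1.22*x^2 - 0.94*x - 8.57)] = (-1.1224*x^2 + 6.9052*x - 10.5446)/(1.4884*x^4 - 2.2936*x^3 - 20.0272*x^2 + 16.1116*x + 73.4449)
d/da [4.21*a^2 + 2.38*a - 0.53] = 8.42*a + 2.38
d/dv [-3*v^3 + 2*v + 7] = 2 - 9*v^2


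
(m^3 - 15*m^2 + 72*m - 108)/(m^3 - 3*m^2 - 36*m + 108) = (m - 6)/(m + 6)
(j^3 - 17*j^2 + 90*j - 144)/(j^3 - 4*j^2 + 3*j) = (j^2 - 14*j + 48)/(j*(j - 1))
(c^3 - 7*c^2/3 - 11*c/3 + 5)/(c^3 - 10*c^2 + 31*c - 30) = (3*c^2 + 2*c - 5)/(3*(c^2 - 7*c + 10))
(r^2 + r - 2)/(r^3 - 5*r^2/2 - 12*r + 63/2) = 2*(r^2 + r - 2)/(2*r^3 - 5*r^2 - 24*r + 63)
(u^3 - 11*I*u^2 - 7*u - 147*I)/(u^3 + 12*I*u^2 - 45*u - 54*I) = (u^2 - 14*I*u - 49)/(u^2 + 9*I*u - 18)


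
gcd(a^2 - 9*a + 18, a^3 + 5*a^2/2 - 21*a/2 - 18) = a - 3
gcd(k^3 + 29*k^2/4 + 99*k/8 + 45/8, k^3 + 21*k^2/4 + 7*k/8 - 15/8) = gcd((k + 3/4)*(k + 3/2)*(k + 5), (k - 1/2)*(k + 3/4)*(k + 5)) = k^2 + 23*k/4 + 15/4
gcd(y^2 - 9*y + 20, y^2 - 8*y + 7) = 1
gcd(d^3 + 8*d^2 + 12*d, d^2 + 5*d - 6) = d + 6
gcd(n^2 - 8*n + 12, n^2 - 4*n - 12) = n - 6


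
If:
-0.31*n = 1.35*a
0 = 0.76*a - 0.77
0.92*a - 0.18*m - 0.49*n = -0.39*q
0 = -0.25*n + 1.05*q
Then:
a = 1.01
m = 14.91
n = -4.41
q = -1.05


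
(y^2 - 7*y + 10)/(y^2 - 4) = (y - 5)/(y + 2)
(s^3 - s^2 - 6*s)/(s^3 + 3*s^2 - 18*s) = (s + 2)/(s + 6)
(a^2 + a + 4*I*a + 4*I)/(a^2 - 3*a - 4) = (a + 4*I)/(a - 4)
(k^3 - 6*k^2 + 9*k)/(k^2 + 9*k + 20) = k*(k^2 - 6*k + 9)/(k^2 + 9*k + 20)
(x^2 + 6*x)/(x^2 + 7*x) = (x + 6)/(x + 7)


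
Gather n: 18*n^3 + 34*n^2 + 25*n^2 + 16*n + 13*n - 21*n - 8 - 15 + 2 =18*n^3 + 59*n^2 + 8*n - 21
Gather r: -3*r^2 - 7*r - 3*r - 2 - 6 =-3*r^2 - 10*r - 8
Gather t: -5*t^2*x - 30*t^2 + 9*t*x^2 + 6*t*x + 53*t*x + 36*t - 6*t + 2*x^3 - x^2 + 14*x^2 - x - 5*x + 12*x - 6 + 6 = t^2*(-5*x - 30) + t*(9*x^2 + 59*x + 30) + 2*x^3 + 13*x^2 + 6*x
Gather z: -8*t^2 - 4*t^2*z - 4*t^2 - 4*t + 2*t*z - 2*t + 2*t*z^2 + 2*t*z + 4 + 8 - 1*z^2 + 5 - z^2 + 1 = -12*t^2 - 6*t + z^2*(2*t - 2) + z*(-4*t^2 + 4*t) + 18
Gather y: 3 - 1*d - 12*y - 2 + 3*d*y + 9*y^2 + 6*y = -d + 9*y^2 + y*(3*d - 6) + 1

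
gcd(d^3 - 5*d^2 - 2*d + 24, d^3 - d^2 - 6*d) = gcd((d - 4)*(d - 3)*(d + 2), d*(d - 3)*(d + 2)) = d^2 - d - 6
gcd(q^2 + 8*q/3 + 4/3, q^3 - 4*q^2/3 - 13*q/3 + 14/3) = q + 2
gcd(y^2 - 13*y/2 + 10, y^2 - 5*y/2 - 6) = y - 4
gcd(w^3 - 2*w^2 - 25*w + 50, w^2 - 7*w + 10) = w^2 - 7*w + 10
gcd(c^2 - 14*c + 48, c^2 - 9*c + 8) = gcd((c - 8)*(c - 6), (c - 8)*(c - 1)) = c - 8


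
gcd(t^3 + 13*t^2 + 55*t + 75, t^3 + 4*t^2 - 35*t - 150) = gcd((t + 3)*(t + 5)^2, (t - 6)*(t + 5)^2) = t^2 + 10*t + 25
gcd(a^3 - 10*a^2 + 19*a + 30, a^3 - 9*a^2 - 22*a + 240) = a - 6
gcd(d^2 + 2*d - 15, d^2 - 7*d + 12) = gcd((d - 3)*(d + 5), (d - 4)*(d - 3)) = d - 3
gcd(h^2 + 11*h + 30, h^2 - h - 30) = h + 5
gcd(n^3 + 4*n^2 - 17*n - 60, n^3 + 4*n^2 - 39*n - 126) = n + 3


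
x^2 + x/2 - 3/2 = (x - 1)*(x + 3/2)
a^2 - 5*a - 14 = (a - 7)*(a + 2)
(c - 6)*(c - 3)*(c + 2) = c^3 - 7*c^2 + 36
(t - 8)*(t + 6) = t^2 - 2*t - 48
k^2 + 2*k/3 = k*(k + 2/3)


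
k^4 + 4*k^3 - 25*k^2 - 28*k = k*(k - 4)*(k + 1)*(k + 7)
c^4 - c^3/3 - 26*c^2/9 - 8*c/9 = c*(c - 2)*(c + 1/3)*(c + 4/3)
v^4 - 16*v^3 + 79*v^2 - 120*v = v*(v - 8)*(v - 5)*(v - 3)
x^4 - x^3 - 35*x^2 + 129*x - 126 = (x - 3)^2*(x - 2)*(x + 7)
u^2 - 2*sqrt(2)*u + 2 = (u - sqrt(2))^2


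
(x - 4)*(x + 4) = x^2 - 16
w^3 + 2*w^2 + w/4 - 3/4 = (w - 1/2)*(w + 1)*(w + 3/2)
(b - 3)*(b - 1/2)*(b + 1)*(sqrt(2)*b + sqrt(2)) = sqrt(2)*b^4 - 3*sqrt(2)*b^3/2 - 9*sqrt(2)*b^2/2 - sqrt(2)*b/2 + 3*sqrt(2)/2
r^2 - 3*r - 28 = (r - 7)*(r + 4)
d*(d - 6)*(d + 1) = d^3 - 5*d^2 - 6*d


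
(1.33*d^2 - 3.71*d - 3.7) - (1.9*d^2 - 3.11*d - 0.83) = -0.57*d^2 - 0.6*d - 2.87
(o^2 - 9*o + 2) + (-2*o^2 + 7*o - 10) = -o^2 - 2*o - 8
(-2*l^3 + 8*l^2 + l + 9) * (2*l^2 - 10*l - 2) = -4*l^5 + 36*l^4 - 74*l^3 - 8*l^2 - 92*l - 18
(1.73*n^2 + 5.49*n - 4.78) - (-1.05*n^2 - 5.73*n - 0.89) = 2.78*n^2 + 11.22*n - 3.89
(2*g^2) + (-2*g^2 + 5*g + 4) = 5*g + 4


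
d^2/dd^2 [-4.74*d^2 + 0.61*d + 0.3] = -9.48000000000000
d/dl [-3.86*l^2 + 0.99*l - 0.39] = 0.99 - 7.72*l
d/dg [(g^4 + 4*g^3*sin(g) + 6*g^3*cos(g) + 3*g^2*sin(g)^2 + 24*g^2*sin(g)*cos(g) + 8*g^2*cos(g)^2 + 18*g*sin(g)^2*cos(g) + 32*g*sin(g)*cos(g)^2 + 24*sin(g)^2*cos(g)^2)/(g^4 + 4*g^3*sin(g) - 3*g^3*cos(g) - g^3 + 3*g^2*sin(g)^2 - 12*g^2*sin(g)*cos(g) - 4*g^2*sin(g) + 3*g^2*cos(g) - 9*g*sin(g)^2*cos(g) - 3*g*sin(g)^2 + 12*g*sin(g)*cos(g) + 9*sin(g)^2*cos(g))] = (-9*g^3*sin(g) - 16*g^2*sin(g)*cos(g) - 9*sqrt(2)*g^2*cos(g + pi/4) - g^2 + 16*sqrt(2)*g*sin(g)*sin(g + pi/4) + 24*g*sin(g)*cos(g)^2 + 6*g*cos(g) - 16*g + 24*sqrt(2)*cos(g)^2*cos(g + pi/4) + 26*cos(g)^2)/((g - 1)^2*(g - 3*cos(g))^2)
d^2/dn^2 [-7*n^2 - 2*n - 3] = -14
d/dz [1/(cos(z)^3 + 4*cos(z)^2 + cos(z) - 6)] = (3*cos(z)^2 + 8*cos(z) + 1)*sin(z)/(cos(z)^3 + 4*cos(z)^2 + cos(z) - 6)^2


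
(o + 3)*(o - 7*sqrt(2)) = o^2 - 7*sqrt(2)*o + 3*o - 21*sqrt(2)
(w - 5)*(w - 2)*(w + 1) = w^3 - 6*w^2 + 3*w + 10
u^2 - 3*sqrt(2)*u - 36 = (u - 6*sqrt(2))*(u + 3*sqrt(2))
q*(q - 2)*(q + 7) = q^3 + 5*q^2 - 14*q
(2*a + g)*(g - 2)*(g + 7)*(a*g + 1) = 2*a^2*g^3 + 10*a^2*g^2 - 28*a^2*g + a*g^4 + 5*a*g^3 - 12*a*g^2 + 10*a*g - 28*a + g^3 + 5*g^2 - 14*g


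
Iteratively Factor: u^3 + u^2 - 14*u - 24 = (u + 2)*(u^2 - u - 12) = (u + 2)*(u + 3)*(u - 4)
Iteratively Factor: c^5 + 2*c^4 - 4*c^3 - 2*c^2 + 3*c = (c)*(c^4 + 2*c^3 - 4*c^2 - 2*c + 3) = c*(c - 1)*(c^3 + 3*c^2 - c - 3) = c*(c - 1)^2*(c^2 + 4*c + 3) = c*(c - 1)^2*(c + 3)*(c + 1)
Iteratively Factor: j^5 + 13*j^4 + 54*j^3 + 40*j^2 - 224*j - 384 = (j + 4)*(j^4 + 9*j^3 + 18*j^2 - 32*j - 96) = (j - 2)*(j + 4)*(j^3 + 11*j^2 + 40*j + 48) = (j - 2)*(j + 4)^2*(j^2 + 7*j + 12) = (j - 2)*(j + 4)^3*(j + 3)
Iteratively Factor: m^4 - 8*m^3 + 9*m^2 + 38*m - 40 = (m + 2)*(m^3 - 10*m^2 + 29*m - 20) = (m - 1)*(m + 2)*(m^2 - 9*m + 20) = (m - 5)*(m - 1)*(m + 2)*(m - 4)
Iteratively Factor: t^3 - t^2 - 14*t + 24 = (t + 4)*(t^2 - 5*t + 6) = (t - 3)*(t + 4)*(t - 2)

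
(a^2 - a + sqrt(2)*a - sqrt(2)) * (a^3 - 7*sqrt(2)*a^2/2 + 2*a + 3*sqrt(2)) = a^5 - 5*sqrt(2)*a^4/2 - a^4 - 5*a^3 + 5*sqrt(2)*a^3/2 + 5*a^2 + 5*sqrt(2)*a^2 - 5*sqrt(2)*a + 6*a - 6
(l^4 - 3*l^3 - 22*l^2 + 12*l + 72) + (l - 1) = l^4 - 3*l^3 - 22*l^2 + 13*l + 71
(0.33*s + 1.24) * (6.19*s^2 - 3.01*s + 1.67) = 2.0427*s^3 + 6.6823*s^2 - 3.1813*s + 2.0708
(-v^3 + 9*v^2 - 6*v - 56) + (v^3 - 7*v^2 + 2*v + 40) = 2*v^2 - 4*v - 16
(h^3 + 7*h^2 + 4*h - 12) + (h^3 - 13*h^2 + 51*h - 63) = 2*h^3 - 6*h^2 + 55*h - 75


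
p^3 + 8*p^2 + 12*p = p*(p + 2)*(p + 6)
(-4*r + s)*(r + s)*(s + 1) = -4*r^2*s - 4*r^2 - 3*r*s^2 - 3*r*s + s^3 + s^2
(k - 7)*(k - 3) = k^2 - 10*k + 21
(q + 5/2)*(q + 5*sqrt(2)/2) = q^2 + 5*q/2 + 5*sqrt(2)*q/2 + 25*sqrt(2)/4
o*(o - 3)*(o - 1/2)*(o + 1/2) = o^4 - 3*o^3 - o^2/4 + 3*o/4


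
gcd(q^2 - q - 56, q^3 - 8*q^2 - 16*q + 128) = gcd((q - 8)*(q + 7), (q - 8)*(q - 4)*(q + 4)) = q - 8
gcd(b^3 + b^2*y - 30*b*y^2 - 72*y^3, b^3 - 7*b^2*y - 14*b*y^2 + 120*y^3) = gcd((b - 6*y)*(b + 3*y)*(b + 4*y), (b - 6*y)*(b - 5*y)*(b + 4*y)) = -b^2 + 2*b*y + 24*y^2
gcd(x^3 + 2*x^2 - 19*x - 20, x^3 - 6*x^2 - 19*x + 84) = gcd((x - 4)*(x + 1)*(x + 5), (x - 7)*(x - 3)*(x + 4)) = 1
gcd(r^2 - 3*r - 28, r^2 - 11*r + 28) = r - 7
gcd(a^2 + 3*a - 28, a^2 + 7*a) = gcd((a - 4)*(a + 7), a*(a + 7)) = a + 7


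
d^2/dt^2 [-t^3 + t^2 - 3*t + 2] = 2 - 6*t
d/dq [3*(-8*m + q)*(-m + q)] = -27*m + 6*q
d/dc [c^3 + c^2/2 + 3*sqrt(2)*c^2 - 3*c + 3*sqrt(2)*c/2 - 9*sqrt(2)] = 3*c^2 + c + 6*sqrt(2)*c - 3 + 3*sqrt(2)/2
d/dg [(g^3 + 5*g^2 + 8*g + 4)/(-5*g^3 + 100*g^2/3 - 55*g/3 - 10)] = 3*(35*g^4 + 26*g^3 - 197*g^2 - 220*g - 4)/(5*(9*g^6 - 120*g^5 + 466*g^4 - 404*g^3 - 119*g^2 + 132*g + 36))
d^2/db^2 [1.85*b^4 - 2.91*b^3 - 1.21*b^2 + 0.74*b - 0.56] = 22.2*b^2 - 17.46*b - 2.42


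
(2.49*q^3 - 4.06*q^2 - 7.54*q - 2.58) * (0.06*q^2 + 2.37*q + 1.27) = 0.1494*q^5 + 5.6577*q^4 - 6.9123*q^3 - 23.1808*q^2 - 15.6904*q - 3.2766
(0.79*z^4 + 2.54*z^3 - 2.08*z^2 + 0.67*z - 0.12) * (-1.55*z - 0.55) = -1.2245*z^5 - 4.3715*z^4 + 1.827*z^3 + 0.1055*z^2 - 0.1825*z + 0.066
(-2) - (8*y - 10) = 8 - 8*y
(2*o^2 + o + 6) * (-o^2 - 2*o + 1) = -2*o^4 - 5*o^3 - 6*o^2 - 11*o + 6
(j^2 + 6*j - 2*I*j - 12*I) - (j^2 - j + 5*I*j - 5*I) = 7*j - 7*I*j - 7*I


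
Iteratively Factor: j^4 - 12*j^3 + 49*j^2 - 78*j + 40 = (j - 4)*(j^3 - 8*j^2 + 17*j - 10) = (j - 4)*(j - 1)*(j^2 - 7*j + 10) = (j - 5)*(j - 4)*(j - 1)*(j - 2)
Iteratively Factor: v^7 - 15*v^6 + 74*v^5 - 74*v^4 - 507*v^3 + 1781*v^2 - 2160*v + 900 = (v - 2)*(v^6 - 13*v^5 + 48*v^4 + 22*v^3 - 463*v^2 + 855*v - 450) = (v - 3)*(v - 2)*(v^5 - 10*v^4 + 18*v^3 + 76*v^2 - 235*v + 150) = (v - 3)*(v - 2)*(v - 1)*(v^4 - 9*v^3 + 9*v^2 + 85*v - 150) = (v - 3)*(v - 2)^2*(v - 1)*(v^3 - 7*v^2 - 5*v + 75) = (v - 5)*(v - 3)*(v - 2)^2*(v - 1)*(v^2 - 2*v - 15) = (v - 5)^2*(v - 3)*(v - 2)^2*(v - 1)*(v + 3)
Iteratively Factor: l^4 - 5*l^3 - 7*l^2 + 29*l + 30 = (l + 2)*(l^3 - 7*l^2 + 7*l + 15) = (l + 1)*(l + 2)*(l^2 - 8*l + 15) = (l - 5)*(l + 1)*(l + 2)*(l - 3)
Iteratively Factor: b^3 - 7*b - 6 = (b + 1)*(b^2 - b - 6) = (b - 3)*(b + 1)*(b + 2)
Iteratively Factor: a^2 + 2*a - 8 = (a - 2)*(a + 4)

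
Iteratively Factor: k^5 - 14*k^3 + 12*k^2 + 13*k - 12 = (k + 1)*(k^4 - k^3 - 13*k^2 + 25*k - 12) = (k - 3)*(k + 1)*(k^3 + 2*k^2 - 7*k + 4) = (k - 3)*(k - 1)*(k + 1)*(k^2 + 3*k - 4) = (k - 3)*(k - 1)^2*(k + 1)*(k + 4)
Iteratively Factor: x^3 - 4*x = (x + 2)*(x^2 - 2*x) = x*(x + 2)*(x - 2)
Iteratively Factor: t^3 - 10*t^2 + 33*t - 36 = (t - 3)*(t^2 - 7*t + 12) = (t - 4)*(t - 3)*(t - 3)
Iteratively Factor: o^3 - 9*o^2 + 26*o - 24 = (o - 2)*(o^2 - 7*o + 12) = (o - 3)*(o - 2)*(o - 4)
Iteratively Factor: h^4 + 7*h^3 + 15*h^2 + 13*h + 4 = (h + 1)*(h^3 + 6*h^2 + 9*h + 4) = (h + 1)*(h + 4)*(h^2 + 2*h + 1) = (h + 1)^2*(h + 4)*(h + 1)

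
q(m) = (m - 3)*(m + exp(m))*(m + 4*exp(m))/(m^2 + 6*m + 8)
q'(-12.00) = 0.23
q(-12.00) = -27.00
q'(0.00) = -3.25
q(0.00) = -1.50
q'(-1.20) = 3.69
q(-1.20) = 0.01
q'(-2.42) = 17.28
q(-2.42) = 39.30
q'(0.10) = -3.45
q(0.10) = -1.84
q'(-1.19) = 3.47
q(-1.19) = 0.04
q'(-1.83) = 224.10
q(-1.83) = -25.98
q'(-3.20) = -79.96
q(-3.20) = 61.96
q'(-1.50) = 18.70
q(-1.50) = -2.79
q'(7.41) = 914888.89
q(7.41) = 451125.42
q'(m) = (-2*m - 6)*(m - 3)*(m + exp(m))*(m + 4*exp(m))/(m^2 + 6*m + 8)^2 + (m - 3)*(m + exp(m))*(4*exp(m) + 1)/(m^2 + 6*m + 8) + (m - 3)*(m + 4*exp(m))*(exp(m) + 1)/(m^2 + 6*m + 8) + (m + exp(m))*(m + 4*exp(m))/(m^2 + 6*m + 8)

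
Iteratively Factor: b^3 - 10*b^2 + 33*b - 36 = (b - 4)*(b^2 - 6*b + 9) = (b - 4)*(b - 3)*(b - 3)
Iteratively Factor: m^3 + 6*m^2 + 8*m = (m + 2)*(m^2 + 4*m) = (m + 2)*(m + 4)*(m)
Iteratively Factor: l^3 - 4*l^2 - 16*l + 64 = (l - 4)*(l^2 - 16) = (l - 4)*(l + 4)*(l - 4)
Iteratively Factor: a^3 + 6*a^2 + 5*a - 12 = (a - 1)*(a^2 + 7*a + 12) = (a - 1)*(a + 4)*(a + 3)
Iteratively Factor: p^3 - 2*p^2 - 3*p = (p - 3)*(p^2 + p) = p*(p - 3)*(p + 1)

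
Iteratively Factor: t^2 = (t)*(t)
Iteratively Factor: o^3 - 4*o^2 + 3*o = (o - 1)*(o^2 - 3*o) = o*(o - 1)*(o - 3)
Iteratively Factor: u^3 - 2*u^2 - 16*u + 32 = (u + 4)*(u^2 - 6*u + 8) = (u - 4)*(u + 4)*(u - 2)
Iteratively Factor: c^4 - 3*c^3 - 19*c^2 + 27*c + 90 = (c - 5)*(c^3 + 2*c^2 - 9*c - 18) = (c - 5)*(c + 2)*(c^2 - 9) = (c - 5)*(c - 3)*(c + 2)*(c + 3)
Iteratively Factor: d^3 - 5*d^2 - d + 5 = (d - 1)*(d^2 - 4*d - 5) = (d - 5)*(d - 1)*(d + 1)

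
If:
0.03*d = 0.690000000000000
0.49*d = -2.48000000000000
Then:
No Solution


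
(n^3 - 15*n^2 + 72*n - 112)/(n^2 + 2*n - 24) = (n^2 - 11*n + 28)/(n + 6)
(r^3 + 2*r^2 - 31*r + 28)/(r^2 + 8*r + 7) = (r^2 - 5*r + 4)/(r + 1)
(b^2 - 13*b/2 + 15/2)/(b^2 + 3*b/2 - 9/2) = (b - 5)/(b + 3)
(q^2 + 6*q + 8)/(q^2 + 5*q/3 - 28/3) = 3*(q + 2)/(3*q - 7)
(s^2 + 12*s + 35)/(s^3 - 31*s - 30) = (s + 7)/(s^2 - 5*s - 6)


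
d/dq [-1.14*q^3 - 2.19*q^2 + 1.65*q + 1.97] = -3.42*q^2 - 4.38*q + 1.65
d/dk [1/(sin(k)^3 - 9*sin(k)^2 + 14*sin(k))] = (-3*cos(k) + 18/tan(k) - 14*cos(k)/sin(k)^2)/((sin(k) - 7)^2*(sin(k) - 2)^2)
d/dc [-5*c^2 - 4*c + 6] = -10*c - 4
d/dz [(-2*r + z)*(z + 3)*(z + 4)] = -4*r*z - 14*r + 3*z^2 + 14*z + 12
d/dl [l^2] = 2*l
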